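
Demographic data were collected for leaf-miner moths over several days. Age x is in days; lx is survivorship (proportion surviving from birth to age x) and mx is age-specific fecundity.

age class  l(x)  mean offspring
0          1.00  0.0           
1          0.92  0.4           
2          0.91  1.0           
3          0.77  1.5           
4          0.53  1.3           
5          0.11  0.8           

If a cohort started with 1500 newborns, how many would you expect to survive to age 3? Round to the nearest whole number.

Expected survivors = N0 · l_3 = 1500 × 0.77 = 1155 → 1155

1155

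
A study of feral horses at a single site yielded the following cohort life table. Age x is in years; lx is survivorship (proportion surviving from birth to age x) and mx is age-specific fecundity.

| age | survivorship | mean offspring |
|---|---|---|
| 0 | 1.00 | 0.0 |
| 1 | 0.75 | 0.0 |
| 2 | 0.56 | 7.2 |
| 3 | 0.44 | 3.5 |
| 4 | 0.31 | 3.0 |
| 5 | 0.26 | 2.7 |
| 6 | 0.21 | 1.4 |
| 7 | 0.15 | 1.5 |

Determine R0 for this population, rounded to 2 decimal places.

7.72

lx·mx by age: 0, 0, 4.032, 1.54, 0.93, 0.702, 0.294, 0.225
R0 = Σ lx·mx = 7.723 → 7.72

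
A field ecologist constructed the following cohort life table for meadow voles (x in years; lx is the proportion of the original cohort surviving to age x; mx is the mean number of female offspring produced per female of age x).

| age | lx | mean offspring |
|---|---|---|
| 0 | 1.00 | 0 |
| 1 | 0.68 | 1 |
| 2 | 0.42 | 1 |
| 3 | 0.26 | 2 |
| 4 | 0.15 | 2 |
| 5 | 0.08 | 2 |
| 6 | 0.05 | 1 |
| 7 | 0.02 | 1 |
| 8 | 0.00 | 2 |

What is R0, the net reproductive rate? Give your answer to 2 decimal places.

lx·mx by age: 0, 0.68, 0.42, 0.52, 0.3, 0.16, 0.05, 0.02, 0
R0 = Σ lx·mx = 2.15 → 2.15

2.15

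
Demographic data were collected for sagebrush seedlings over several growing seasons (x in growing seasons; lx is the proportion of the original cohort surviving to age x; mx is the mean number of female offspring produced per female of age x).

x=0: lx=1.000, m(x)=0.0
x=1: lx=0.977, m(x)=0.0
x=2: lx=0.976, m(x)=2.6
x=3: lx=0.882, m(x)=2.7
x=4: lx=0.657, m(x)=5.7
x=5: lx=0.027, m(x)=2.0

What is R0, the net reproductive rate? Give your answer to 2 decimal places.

lx·mx by age: 0, 0, 2.5376, 2.3814, 3.7449, 0.054
R0 = Σ lx·mx = 8.7179 → 8.72

8.72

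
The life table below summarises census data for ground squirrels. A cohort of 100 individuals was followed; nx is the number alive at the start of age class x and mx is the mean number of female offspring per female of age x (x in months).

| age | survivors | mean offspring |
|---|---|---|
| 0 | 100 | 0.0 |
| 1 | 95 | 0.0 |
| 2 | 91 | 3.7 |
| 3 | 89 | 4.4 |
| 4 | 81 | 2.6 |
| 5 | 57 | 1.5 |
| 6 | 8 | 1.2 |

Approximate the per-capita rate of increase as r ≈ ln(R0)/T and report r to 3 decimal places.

lx = nx/n0 = nx/100: 1, 0.95, 0.91, 0.89, 0.81, 0.57, 0.08
R0 = Σ lx·mx = 0 + 0 + 3.367 + 3.916 + 2.106 + 0.855 + 0.096 = 10.34
Σ x·lx·mx = 31.757; T = 31.757/10.34 = 3.07128…
r ≈ ln(R0)/T = ln(10.34)/3.07128… = 0.7606… → 0.761

0.761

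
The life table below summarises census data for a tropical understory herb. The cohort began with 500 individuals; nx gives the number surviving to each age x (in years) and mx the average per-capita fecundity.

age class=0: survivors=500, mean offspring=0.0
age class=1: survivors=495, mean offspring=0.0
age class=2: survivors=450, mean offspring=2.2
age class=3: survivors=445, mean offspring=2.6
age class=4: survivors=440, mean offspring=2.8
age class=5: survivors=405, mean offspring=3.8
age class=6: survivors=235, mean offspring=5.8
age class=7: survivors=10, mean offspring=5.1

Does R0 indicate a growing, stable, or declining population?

lx = nx/n0 = nx/500: 1, 0.99, 0.9, 0.89, 0.88, 0.81, 0.47, 0.02
R0 = Σ lx·mx = 0 + 0 + 1.98 + 2.314 + 2.464 + 3.078 + 2.726 + 0.102 = 12.664
R0 > 1, so the population is growing.

growing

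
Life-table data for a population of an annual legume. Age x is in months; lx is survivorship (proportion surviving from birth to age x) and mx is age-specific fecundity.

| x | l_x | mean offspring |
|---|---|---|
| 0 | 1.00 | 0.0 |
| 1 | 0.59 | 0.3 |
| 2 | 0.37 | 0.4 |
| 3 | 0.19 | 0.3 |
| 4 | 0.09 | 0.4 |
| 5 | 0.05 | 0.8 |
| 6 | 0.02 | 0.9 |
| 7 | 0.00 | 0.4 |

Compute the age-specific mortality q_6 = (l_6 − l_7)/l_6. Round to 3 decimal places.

1.000

q_6 = (l_6 − l_7) / l_6 = (0.02 − 0) / 0.02
     = 0.02 / 0.02 = 1 → 1.000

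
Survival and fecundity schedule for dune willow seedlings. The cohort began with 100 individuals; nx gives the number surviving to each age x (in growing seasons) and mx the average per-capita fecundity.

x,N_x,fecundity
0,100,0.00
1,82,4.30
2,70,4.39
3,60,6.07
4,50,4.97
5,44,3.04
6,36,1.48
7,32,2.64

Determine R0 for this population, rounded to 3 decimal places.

lx = nx/n0 = nx/100: 1, 0.82, 0.7, 0.6, 0.5, 0.44, 0.36, 0.32
lx·mx by age: 0, 3.526, 3.073, 3.642, 2.485, 1.3376, 0.5328, 0.8448
R0 = Σ lx·mx = 15.4412 → 15.441

15.441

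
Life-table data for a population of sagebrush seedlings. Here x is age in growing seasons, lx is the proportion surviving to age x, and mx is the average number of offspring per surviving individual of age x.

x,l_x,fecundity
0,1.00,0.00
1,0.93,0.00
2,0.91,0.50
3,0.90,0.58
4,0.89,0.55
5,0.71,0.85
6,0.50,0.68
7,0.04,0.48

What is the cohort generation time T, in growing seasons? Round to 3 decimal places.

3.963

lx·mx: 0, 0, 0.455, 0.522, 0.4895, 0.6035, 0.34, 0.0192 → R0 = 2.4292
x·lx·mx: 0, 0, 0.91, 1.566, 1.958, 3.0175, 2.04, 0.1344 → Σ = 9.6259
T = 9.6259 / 2.4292 = 3.96258… → 3.963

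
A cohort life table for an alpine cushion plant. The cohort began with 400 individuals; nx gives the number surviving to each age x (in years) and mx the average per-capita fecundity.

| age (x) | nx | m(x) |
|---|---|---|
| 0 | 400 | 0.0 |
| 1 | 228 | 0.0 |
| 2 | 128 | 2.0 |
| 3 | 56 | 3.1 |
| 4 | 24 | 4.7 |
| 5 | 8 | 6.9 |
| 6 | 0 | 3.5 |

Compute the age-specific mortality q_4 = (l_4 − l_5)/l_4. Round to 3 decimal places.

0.667

lx = nx/n0 = nx/400: 1, 0.57, 0.32, 0.14, 0.06, 0.02, 0
q_4 = (l_4 − l_5) / l_4 = (0.06 − 0.02) / 0.06
     = 0.04 / 0.06 = 0.666667… → 0.667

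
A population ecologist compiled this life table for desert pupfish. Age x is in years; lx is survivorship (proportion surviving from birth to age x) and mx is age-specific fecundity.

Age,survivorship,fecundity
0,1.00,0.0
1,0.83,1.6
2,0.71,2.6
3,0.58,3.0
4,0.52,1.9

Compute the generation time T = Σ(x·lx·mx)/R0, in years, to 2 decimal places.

lx·mx: 0, 1.328, 1.846, 1.74, 0.988 → R0 = 5.902
x·lx·mx: 0, 1.328, 3.692, 5.22, 3.952 → Σ = 14.192
T = 14.192 / 5.902 = 2.404609… → 2.40

2.40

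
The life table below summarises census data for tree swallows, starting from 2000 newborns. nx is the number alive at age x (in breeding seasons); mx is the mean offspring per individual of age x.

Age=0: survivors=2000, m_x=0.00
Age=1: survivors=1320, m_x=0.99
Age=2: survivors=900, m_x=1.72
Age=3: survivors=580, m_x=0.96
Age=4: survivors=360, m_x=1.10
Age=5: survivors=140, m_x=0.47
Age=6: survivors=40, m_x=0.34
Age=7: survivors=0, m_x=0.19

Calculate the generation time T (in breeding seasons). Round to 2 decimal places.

lx = nx/n0 = nx/2000: 1, 0.66, 0.45, 0.29, 0.18, 0.07, 0.02, 0
lx·mx: 0, 0.6534, 0.774, 0.2784, 0.198, 0.0329, 0.0068, 0 → R0 = 1.9435
x·lx·mx: 0, 0.6534, 1.548, 0.8352, 0.792, 0.1645, 0.0408, 0 → Σ = 4.0339
T = 4.0339 / 1.9435 = 2.075585… → 2.08

2.08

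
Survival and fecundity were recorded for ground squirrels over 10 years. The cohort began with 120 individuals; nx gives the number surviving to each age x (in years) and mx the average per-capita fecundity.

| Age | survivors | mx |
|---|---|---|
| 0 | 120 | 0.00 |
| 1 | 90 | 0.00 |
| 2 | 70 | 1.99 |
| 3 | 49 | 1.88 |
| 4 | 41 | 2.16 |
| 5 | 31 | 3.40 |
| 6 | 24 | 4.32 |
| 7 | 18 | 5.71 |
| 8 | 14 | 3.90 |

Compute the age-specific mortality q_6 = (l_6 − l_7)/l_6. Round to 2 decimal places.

0.25

lx = nx/n0 = nx/120: 1, 0.75, 0.58333…, 0.40833…, 0.34167…, 0.25833…, 0.2, 0.15, 0.11667…
q_6 = (l_6 − l_7) / l_6 = (0.2 − 0.15) / 0.2
     = 0.05 / 0.2 = 0.25 → 0.25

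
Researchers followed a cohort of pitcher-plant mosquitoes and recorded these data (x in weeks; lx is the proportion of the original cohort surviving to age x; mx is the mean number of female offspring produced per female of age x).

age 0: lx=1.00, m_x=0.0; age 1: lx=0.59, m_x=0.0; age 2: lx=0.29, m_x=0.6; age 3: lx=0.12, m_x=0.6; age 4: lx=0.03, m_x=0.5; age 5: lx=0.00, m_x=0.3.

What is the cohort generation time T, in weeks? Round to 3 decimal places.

2.391

lx·mx: 0, 0, 0.174, 0.072, 0.015, 0 → R0 = 0.261
x·lx·mx: 0, 0, 0.348, 0.216, 0.06, 0 → Σ = 0.624
T = 0.624 / 0.261 = 2.390805… → 2.391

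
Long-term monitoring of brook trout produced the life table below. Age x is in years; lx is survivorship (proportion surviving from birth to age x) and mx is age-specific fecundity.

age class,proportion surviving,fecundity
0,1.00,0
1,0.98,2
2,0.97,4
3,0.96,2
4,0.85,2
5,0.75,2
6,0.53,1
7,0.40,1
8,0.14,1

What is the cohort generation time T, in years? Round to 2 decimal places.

3.07

lx·mx: 0, 1.96, 3.88, 1.92, 1.7, 1.5, 0.53, 0.4, 0.14 → R0 = 12.03
x·lx·mx: 0, 1.96, 7.76, 5.76, 6.8, 7.5, 3.18, 2.8, 1.12 → Σ = 36.88
T = 36.88 / 12.03 = 3.065669… → 3.07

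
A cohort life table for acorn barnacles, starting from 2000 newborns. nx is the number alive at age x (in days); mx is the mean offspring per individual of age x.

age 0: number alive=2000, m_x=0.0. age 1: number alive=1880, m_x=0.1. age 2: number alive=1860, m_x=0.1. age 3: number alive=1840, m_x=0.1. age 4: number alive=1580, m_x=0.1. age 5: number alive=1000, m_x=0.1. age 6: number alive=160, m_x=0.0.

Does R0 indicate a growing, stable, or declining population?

declining

lx = nx/n0 = nx/2000: 1, 0.94, 0.93, 0.92, 0.79, 0.5, 0.08
R0 = Σ lx·mx = 0 + 0.094 + 0.093 + 0.092 + 0.079 + 0.05 + 0 = 0.408
R0 < 1, so the population is declining.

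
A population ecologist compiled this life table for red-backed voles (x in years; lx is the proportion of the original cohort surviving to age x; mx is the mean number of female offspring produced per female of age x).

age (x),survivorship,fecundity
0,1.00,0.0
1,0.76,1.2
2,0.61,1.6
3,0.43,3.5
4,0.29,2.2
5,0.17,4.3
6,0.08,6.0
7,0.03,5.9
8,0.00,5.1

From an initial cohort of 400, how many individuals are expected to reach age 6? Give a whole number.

Expected survivors = N0 · l_6 = 400 × 0.08 = 32 → 32

32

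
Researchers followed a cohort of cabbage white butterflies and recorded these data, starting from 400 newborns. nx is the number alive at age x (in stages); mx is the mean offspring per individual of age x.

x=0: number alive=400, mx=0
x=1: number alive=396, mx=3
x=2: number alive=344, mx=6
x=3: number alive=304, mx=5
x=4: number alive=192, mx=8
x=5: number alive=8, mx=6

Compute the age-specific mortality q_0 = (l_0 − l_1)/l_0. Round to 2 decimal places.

0.01

lx = nx/n0 = nx/400: 1, 0.99, 0.86, 0.76, 0.48, 0.02
q_0 = (l_0 − l_1) / l_0 = (1 − 0.99) / 1
     = 0.01 / 1 = 0.01 → 0.01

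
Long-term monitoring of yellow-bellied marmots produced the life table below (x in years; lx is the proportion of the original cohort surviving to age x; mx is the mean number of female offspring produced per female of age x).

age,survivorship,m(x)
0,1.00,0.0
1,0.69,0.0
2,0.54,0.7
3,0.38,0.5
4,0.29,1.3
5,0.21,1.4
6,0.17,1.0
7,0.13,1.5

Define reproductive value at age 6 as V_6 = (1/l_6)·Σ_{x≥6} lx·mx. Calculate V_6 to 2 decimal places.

2.15

lx·mx for x ≥ 6: 0.17, 0.195 → sum = 0.365
V_6 = 0.365 / l_6 = 0.365 / 0.17 = 2.147059… → 2.15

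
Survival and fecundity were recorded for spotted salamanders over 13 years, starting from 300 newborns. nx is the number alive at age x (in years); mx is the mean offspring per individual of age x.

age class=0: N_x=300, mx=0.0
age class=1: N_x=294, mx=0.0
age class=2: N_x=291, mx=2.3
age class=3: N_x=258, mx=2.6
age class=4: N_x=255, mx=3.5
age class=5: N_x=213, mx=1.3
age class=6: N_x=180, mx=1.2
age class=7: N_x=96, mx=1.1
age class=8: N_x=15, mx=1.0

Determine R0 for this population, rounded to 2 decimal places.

9.49

lx = nx/n0 = nx/300: 1, 0.98, 0.97, 0.86, 0.85, 0.71, 0.6, 0.32, 0.05
lx·mx by age: 0, 0, 2.231, 2.236, 2.975, 0.923, 0.72, 0.352, 0.05
R0 = Σ lx·mx = 9.487 → 9.49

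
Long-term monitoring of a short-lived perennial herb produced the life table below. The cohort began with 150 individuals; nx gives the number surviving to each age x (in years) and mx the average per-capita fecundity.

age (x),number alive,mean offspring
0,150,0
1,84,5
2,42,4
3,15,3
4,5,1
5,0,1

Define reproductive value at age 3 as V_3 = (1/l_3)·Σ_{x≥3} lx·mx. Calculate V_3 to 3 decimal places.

3.333

lx = nx/n0 = nx/150: 1, 0.56, 0.28, 0.1, 0.03333…, 0
lx·mx for x ≥ 3: 0.3, 0.033333…, 0 → sum = 0.333333…
V_3 = 0.333333… / l_3 = 0.333333… / 0.1 = 3.333333… → 3.333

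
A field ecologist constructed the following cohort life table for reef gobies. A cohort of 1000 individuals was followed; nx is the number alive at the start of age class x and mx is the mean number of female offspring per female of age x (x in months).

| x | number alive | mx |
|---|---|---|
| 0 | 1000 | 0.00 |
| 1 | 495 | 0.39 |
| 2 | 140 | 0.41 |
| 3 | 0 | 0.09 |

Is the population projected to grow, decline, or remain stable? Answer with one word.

declining

lx = nx/n0 = nx/1000: 1, 0.495, 0.14, 0
R0 = Σ lx·mx = 0 + 0.19305 + 0.0574 + 0 = 0.25045
R0 < 1, so the population is declining.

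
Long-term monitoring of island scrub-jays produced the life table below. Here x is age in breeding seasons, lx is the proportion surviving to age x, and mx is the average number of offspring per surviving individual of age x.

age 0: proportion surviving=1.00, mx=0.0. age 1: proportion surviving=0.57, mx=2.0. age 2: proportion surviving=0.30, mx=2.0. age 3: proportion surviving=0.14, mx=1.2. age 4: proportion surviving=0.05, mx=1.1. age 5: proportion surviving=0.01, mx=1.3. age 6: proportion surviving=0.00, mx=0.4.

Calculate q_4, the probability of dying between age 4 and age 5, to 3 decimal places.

0.800

q_4 = (l_4 − l_5) / l_4 = (0.05 − 0.01) / 0.05
     = 0.04 / 0.05 = 0.8 → 0.800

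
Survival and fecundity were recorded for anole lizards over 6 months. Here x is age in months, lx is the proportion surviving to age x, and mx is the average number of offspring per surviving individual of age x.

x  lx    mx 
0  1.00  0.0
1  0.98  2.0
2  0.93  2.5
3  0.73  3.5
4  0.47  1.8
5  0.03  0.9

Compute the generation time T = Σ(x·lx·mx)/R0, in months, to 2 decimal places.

2.31

lx·mx: 0, 1.96, 2.325, 2.555, 0.846, 0.027 → R0 = 7.713
x·lx·mx: 0, 1.96, 4.65, 7.665, 3.384, 0.135 → Σ = 17.794
T = 17.794 / 7.713 = 2.307014… → 2.31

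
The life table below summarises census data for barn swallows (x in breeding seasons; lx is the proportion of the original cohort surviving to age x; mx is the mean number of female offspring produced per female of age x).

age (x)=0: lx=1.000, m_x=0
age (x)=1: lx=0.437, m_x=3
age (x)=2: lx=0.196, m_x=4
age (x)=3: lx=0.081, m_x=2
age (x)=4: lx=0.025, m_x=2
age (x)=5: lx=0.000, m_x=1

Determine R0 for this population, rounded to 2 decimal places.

lx·mx by age: 0, 1.311, 0.784, 0.162, 0.05, 0
R0 = Σ lx·mx = 2.307 → 2.31

2.31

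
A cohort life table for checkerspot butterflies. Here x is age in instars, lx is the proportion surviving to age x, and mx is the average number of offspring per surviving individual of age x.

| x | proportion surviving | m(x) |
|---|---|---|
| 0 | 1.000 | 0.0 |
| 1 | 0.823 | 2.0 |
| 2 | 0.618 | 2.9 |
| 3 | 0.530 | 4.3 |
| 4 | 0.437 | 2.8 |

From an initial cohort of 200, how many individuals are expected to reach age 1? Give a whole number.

Expected survivors = N0 · l_1 = 200 × 0.823 = 164.6 → 165

165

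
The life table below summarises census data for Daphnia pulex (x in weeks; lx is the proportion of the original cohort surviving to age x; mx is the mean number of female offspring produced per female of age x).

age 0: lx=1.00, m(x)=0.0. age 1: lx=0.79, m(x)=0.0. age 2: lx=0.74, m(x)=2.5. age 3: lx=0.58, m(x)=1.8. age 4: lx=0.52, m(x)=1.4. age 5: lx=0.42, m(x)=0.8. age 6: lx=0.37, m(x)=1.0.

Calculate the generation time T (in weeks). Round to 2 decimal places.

3.15

lx·mx: 0, 0, 1.85, 1.044, 0.728, 0.336, 0.37 → R0 = 4.328
x·lx·mx: 0, 0, 3.7, 3.132, 2.912, 1.68, 2.22 → Σ = 13.644
T = 13.644 / 4.328 = 3.152495… → 3.15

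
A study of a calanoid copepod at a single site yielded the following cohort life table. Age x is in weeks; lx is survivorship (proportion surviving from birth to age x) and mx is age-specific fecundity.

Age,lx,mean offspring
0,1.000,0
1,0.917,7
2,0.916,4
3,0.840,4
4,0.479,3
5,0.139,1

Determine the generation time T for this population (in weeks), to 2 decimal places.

2.02

lx·mx: 0, 6.419, 3.664, 3.36, 1.437, 0.139 → R0 = 15.019
x·lx·mx: 0, 6.419, 7.328, 10.08, 5.748, 0.695 → Σ = 30.27
T = 30.27 / 15.019 = 2.015447… → 2.02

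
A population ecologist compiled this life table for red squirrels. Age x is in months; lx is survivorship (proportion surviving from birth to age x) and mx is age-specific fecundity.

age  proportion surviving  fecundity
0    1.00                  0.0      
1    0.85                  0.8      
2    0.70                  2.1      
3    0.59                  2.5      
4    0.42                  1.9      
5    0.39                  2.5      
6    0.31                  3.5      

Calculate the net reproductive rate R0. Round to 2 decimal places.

6.48

lx·mx by age: 0, 0.68, 1.47, 1.475, 0.798, 0.975, 1.085
R0 = Σ lx·mx = 6.483 → 6.48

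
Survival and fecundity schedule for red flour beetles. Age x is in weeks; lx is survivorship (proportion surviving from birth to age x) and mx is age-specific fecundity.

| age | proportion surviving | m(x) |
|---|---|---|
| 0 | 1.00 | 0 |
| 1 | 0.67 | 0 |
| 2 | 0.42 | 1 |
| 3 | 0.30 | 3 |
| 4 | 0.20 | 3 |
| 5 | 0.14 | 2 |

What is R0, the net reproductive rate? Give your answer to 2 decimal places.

2.20

lx·mx by age: 0, 0, 0.42, 0.9, 0.6, 0.28
R0 = Σ lx·mx = 2.2 → 2.20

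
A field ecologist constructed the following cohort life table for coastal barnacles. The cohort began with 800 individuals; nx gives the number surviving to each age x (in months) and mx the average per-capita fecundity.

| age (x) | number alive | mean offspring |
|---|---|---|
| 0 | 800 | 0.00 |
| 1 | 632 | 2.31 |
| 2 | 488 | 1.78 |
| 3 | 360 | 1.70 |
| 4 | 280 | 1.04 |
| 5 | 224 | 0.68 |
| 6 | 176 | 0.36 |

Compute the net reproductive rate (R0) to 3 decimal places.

lx = nx/n0 = nx/800: 1, 0.79, 0.61, 0.45, 0.35, 0.28, 0.22
lx·mx by age: 0, 1.8249, 1.0858, 0.765, 0.364, 0.1904, 0.0792
R0 = Σ lx·mx = 4.3093 → 4.309

4.309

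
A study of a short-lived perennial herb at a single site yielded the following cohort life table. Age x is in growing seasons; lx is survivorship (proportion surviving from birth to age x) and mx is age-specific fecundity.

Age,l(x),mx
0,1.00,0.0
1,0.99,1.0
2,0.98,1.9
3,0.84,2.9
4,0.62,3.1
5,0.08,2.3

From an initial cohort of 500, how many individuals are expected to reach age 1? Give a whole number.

495

Expected survivors = N0 · l_1 = 500 × 0.99 = 495 → 495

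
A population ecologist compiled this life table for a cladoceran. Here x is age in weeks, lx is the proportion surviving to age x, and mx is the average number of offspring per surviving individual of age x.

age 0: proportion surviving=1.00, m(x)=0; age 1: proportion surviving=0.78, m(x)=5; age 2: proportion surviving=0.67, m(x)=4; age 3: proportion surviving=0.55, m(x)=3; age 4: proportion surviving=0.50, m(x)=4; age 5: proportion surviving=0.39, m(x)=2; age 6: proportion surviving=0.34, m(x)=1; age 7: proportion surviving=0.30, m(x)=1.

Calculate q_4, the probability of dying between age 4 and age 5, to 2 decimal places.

0.22

q_4 = (l_4 − l_5) / l_4 = (0.5 − 0.39) / 0.5
     = 0.11 / 0.5 = 0.22 → 0.22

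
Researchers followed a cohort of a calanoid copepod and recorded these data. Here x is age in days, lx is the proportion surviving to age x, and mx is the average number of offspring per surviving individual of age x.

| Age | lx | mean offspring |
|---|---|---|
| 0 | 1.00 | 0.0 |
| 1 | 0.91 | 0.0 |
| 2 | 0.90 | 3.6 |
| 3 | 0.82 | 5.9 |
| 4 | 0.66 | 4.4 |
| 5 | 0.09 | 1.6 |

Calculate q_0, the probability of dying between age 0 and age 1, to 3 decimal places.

0.090

q_0 = (l_0 − l_1) / l_0 = (1 − 0.91) / 1
     = 0.09 / 1 = 0.09 → 0.090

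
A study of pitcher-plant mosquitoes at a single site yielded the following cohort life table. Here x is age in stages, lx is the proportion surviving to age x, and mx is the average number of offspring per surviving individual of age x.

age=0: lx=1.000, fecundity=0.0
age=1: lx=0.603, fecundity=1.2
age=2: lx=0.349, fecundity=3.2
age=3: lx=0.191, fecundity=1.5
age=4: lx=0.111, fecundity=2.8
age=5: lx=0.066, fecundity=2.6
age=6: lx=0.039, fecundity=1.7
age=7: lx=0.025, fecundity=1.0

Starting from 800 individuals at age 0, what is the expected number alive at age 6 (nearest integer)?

31

Expected survivors = N0 · l_6 = 800 × 0.039 = 31.2 → 31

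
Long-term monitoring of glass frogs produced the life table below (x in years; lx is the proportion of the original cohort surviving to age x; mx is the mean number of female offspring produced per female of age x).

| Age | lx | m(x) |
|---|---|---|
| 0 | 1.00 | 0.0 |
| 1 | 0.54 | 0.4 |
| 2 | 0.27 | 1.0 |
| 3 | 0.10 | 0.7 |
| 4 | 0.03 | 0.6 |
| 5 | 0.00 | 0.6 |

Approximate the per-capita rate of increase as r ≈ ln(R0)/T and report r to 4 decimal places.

-0.3070

R0 = Σ lx·mx = 0 + 0.216 + 0.27 + 0.07 + 0.018 + 0 = 0.574
Σ x·lx·mx = 1.038; T = 1.038/0.574 = 1.80836…
r ≈ ln(R0)/T = ln(0.574)/1.80836… = -0.306977… → -0.3070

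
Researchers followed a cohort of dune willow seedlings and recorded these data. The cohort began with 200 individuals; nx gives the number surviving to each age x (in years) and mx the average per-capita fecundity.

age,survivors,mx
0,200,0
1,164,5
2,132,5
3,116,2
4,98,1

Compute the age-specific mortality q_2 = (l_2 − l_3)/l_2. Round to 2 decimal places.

0.12

lx = nx/n0 = nx/200: 1, 0.82, 0.66, 0.58, 0.49
q_2 = (l_2 − l_3) / l_2 = (0.66 − 0.58) / 0.66
     = 0.08 / 0.66 = 0.121212… → 0.12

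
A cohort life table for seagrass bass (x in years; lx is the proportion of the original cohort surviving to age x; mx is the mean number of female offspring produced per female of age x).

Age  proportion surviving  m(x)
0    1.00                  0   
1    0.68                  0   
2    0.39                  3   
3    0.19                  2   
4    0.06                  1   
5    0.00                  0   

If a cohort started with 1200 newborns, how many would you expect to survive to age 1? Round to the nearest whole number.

Expected survivors = N0 · l_1 = 1200 × 0.68 = 816 → 816

816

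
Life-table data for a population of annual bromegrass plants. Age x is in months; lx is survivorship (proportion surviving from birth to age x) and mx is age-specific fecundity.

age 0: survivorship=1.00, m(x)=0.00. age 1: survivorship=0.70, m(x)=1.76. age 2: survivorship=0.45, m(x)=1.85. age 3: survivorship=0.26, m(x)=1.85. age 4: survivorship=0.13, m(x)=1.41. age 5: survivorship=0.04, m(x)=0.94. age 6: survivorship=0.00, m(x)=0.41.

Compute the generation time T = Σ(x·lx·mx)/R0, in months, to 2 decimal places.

lx·mx: 0, 1.232, 0.8325, 0.481, 0.1833, 0.0376, 0 → R0 = 2.7664
x·lx·mx: 0, 1.232, 1.665, 1.443, 0.7332, 0.188, 0 → Σ = 5.2612
T = 5.2612 / 2.7664 = 1.901822… → 1.90

1.90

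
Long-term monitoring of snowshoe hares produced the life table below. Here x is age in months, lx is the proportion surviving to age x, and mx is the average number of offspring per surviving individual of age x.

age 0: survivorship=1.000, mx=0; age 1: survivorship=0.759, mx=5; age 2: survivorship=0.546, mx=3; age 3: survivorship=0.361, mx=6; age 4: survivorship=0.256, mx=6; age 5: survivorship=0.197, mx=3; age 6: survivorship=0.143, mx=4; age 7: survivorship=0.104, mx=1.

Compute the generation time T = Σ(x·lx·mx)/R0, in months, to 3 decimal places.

lx·mx: 0, 3.795, 1.638, 2.166, 1.536, 0.591, 0.572, 0.104 → R0 = 10.402
x·lx·mx: 0, 3.795, 3.276, 6.498, 6.144, 2.955, 3.432, 0.728 → Σ = 26.828
T = 26.828 / 10.402 = 2.579119… → 2.579

2.579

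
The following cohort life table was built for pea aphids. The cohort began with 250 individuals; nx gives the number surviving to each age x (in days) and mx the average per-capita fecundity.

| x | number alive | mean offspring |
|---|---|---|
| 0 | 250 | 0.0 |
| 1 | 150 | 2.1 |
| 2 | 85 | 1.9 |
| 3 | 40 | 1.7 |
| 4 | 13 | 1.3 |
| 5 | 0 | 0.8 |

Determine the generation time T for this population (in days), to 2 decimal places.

1.62

lx = nx/n0 = nx/250: 1, 0.6, 0.34, 0.16, 0.052, 0
lx·mx: 0, 1.26, 0.646, 0.272, 0.0676, 0 → R0 = 2.2456
x·lx·mx: 0, 1.26, 1.292, 0.816, 0.2704, 0 → Σ = 3.6384
T = 3.6384 / 2.2456 = 1.620235… → 1.62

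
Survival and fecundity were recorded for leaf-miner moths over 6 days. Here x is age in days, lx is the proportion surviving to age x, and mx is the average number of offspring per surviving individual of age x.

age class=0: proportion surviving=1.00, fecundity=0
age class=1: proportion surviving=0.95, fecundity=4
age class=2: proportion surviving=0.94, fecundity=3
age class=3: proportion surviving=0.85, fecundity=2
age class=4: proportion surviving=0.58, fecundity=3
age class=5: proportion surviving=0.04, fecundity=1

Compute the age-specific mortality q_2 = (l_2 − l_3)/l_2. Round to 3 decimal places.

0.096

q_2 = (l_2 − l_3) / l_2 = (0.94 − 0.85) / 0.94
     = 0.09 / 0.94 = 0.095745… → 0.096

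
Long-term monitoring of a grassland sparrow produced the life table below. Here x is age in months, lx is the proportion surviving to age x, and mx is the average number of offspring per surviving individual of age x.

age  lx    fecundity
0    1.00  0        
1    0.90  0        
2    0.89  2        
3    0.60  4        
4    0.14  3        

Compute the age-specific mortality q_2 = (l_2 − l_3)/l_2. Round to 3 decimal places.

q_2 = (l_2 − l_3) / l_2 = (0.89 − 0.6) / 0.89
     = 0.29 / 0.89 = 0.325843… → 0.326

0.326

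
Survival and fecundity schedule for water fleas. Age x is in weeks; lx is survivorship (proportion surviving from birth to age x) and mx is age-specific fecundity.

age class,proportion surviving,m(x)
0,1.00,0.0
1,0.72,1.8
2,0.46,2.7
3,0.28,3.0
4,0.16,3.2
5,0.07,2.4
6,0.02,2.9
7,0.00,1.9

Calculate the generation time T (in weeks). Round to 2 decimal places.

2.32

lx·mx: 0, 1.296, 1.242, 0.84, 0.512, 0.168, 0.058, 0 → R0 = 4.116
x·lx·mx: 0, 1.296, 2.484, 2.52, 2.048, 0.84, 0.348, 0 → Σ = 9.536
T = 9.536 / 4.116 = 2.316812… → 2.32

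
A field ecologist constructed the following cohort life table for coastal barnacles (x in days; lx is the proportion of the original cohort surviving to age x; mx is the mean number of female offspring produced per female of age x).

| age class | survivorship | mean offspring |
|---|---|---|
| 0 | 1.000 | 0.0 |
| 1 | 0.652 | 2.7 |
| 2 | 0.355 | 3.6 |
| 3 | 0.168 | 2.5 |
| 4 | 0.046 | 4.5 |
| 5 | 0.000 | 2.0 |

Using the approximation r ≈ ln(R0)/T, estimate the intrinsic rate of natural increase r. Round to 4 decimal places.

R0 = Σ lx·mx = 0 + 1.7604 + 1.278 + 0.42 + 0.207 + 0 = 3.6654
Σ x·lx·mx = 6.4044; T = 6.4044/3.6654 = 1.74726…
r ≈ ln(R0)/T = ln(3.6654)/1.74726… = 0.743415… → 0.7434

0.7434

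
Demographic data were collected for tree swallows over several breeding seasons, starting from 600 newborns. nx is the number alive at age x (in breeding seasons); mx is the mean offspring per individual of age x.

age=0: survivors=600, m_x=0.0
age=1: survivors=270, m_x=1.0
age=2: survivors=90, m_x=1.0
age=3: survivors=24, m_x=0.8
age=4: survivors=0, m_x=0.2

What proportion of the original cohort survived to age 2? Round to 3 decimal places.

0.150

l_2 = n_2/n_0 = 90/600 = 0.15 → 0.150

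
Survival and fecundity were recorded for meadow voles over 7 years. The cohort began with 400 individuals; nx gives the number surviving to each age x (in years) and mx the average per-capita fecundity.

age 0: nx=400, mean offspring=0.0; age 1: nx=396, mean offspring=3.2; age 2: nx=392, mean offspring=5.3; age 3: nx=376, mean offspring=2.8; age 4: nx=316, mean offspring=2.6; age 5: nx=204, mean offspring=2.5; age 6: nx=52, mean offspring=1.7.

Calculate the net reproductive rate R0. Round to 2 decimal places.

lx = nx/n0 = nx/400: 1, 0.99, 0.98, 0.94, 0.79, 0.51, 0.13
lx·mx by age: 0, 3.168, 5.194, 2.632, 2.054, 1.275, 0.221
R0 = Σ lx·mx = 14.544 → 14.54

14.54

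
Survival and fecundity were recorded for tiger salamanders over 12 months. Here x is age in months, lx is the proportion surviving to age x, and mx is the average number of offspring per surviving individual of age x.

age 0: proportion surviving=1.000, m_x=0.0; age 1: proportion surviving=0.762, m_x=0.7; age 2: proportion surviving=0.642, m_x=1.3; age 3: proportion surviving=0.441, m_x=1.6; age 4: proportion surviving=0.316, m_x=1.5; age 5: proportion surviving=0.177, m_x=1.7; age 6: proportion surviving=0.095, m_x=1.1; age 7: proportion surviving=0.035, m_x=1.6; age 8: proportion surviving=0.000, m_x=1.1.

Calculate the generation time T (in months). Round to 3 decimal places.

lx·mx: 0, 0.5334, 0.8346, 0.7056, 0.474, 0.3009, 0.1045, 0.056, 0 → R0 = 3.009
x·lx·mx: 0, 0.5334, 1.6692, 2.1168, 1.896, 1.5045, 0.627, 0.392, 0 → Σ = 8.7389
T = 8.7389 / 3.009 = 2.904254… → 2.904

2.904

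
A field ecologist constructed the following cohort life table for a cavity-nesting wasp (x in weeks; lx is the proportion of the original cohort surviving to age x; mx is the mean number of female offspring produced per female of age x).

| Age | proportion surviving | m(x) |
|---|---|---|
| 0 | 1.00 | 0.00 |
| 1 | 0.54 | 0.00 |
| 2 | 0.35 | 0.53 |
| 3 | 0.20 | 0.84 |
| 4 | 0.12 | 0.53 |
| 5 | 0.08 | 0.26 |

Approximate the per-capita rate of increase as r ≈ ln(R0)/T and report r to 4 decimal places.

-0.2932

R0 = Σ lx·mx = 0 + 0 + 0.1855 + 0.168 + 0.0636 + 0.0208 = 0.4379
Σ x·lx·mx = 1.2334; T = 1.2334/0.4379 = 2.81662…
r ≈ ln(R0)/T = ln(0.4379)/2.81662… = -0.293175… → -0.2932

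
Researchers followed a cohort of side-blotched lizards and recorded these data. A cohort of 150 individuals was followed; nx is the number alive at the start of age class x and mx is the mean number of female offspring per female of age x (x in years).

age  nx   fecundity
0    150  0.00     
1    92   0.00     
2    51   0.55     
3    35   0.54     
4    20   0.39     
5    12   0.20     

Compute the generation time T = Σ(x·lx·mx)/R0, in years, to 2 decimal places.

2.73

lx = nx/n0 = nx/150: 1, 0.61333…, 0.34, 0.23333…, 0.13333…, 0.08
lx·mx: 0, 0, 0.187, 0.126…, 0.052…, 0.016 → R0 = 0.381…
x·lx·mx: 0, 0, 0.374, 0.378…, 0.208…, 0.08 → Σ = 1.04…
T = 1.04… / 0.381… = 2.729659… → 2.73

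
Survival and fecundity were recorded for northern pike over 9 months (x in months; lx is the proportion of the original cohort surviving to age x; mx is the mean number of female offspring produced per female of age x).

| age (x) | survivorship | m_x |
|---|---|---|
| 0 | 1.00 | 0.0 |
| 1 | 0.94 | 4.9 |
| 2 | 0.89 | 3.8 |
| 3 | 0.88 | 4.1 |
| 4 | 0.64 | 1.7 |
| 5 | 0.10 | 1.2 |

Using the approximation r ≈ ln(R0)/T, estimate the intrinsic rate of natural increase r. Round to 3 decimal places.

1.203

R0 = Σ lx·mx = 0 + 4.606 + 3.382 + 3.608 + 1.088 + 0.12 = 12.804
Σ x·lx·mx = 27.146; T = 27.146/12.804 = 2.12012…
r ≈ ln(R0)/T = ln(12.804)/2.12012… = 1.20265… → 1.203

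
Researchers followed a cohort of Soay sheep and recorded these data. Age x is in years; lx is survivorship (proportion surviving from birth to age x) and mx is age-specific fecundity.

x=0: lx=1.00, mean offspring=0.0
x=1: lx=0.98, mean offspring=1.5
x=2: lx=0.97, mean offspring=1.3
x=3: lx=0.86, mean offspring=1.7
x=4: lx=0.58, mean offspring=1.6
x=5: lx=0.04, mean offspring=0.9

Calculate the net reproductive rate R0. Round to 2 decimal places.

lx·mx by age: 0, 1.47, 1.261, 1.462, 0.928, 0.036
R0 = Σ lx·mx = 5.157 → 5.16

5.16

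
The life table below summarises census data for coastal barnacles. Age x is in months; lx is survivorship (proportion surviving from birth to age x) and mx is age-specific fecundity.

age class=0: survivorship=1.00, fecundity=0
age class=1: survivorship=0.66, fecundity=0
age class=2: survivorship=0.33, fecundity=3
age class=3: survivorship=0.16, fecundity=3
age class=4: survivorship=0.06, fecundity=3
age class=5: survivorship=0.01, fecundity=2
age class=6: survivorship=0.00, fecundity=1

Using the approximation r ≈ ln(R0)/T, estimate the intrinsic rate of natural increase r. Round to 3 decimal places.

R0 = Σ lx·mx = 0 + 0 + 0.99 + 0.48 + 0.18 + 0.02 + 0 = 1.67
Σ x·lx·mx = 4.24; T = 4.24/1.67 = 2.53892…
r ≈ ln(R0)/T = ln(1.67)/2.53892… = 0.20198… → 0.202

0.202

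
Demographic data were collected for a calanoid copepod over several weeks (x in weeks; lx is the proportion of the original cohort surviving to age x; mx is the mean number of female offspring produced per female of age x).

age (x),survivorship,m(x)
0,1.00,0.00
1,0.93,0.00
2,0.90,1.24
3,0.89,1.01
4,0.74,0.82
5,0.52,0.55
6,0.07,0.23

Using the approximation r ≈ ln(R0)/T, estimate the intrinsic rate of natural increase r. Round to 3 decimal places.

0.353

R0 = Σ lx·mx = 0 + 0 + 1.116 + 0.8989 + 0.6068 + 0.286 + 0.0161 = 2.9238
Σ x·lx·mx = 8.8825; T = 8.8825/2.9238 = 3.038…
r ≈ ln(R0)/T = ln(2.9238)/3.038… = 0.35315… → 0.353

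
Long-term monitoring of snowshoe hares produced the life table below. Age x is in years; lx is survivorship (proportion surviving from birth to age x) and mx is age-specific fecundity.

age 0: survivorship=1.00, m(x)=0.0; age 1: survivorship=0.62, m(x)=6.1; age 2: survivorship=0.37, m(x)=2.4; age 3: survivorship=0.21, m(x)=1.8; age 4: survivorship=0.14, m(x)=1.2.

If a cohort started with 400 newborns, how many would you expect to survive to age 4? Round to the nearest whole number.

Expected survivors = N0 · l_4 = 400 × 0.14 = 56 → 56

56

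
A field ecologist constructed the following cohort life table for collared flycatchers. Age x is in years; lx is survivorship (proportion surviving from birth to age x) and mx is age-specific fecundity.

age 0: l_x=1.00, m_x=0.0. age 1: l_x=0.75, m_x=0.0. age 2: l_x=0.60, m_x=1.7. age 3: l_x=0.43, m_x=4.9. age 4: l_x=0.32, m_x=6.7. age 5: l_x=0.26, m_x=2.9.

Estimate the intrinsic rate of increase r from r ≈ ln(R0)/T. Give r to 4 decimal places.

R0 = Σ lx·mx = 0 + 0 + 1.02 + 2.107 + 2.144 + 0.754 = 6.025
Σ x·lx·mx = 20.707; T = 20.707/6.025 = 3.43685…
r ≈ ln(R0)/T = ln(6.025)/3.43685… = 0.522548… → 0.5225

0.5225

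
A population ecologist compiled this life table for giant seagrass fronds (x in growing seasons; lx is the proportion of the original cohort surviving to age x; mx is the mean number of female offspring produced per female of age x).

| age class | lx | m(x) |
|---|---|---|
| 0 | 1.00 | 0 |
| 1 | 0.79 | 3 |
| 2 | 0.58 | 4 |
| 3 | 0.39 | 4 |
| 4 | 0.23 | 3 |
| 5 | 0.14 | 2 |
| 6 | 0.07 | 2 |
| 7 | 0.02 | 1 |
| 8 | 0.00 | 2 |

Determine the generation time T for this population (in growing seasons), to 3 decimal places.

lx·mx: 0, 2.37, 2.32, 1.56, 0.69, 0.28, 0.14, 0.02, 0 → R0 = 7.38
x·lx·mx: 0, 2.37, 4.64, 4.68, 2.76, 1.4, 0.84, 0.14, 0 → Σ = 16.83
T = 16.83 / 7.38 = 2.280488… → 2.280

2.280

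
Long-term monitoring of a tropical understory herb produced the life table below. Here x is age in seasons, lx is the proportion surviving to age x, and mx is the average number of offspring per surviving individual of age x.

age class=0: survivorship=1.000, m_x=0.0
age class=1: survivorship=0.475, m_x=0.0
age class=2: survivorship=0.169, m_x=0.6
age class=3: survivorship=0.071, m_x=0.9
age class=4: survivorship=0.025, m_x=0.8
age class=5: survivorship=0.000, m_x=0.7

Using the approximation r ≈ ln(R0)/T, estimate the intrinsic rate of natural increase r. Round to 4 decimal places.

R0 = Σ lx·mx = 0 + 0 + 0.1014 + 0.0639 + 0.02 + 0 = 0.1853
Σ x·lx·mx = 0.4745; T = 0.4745/0.1853 = 2.56071…
r ≈ ln(R0)/T = ln(0.1853)/2.56071… = -0.658324… → -0.6583

-0.6583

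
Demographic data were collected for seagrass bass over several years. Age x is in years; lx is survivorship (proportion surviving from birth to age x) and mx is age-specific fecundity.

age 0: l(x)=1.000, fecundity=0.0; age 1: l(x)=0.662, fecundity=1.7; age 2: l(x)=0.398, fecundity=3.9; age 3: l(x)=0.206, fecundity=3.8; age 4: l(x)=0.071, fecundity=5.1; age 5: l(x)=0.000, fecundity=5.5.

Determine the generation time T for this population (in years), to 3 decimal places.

2.100

lx·mx: 0, 1.1254, 1.5522, 0.7828, 0.3621, 0 → R0 = 3.8225
x·lx·mx: 0, 1.1254, 3.1044, 2.3484, 1.4484, 0 → Σ = 8.0266
T = 8.0266 / 3.8225 = 2.09983… → 2.100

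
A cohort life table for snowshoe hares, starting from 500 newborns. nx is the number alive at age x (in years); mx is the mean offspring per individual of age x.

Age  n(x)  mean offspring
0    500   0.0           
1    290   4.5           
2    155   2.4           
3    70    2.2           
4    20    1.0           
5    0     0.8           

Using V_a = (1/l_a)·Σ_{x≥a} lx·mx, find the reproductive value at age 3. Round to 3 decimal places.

2.486

lx = nx/n0 = nx/500: 1, 0.58, 0.31, 0.14, 0.04, 0
lx·mx for x ≥ 3: 0.308, 0.04, 0 → sum = 0.348
V_3 = 0.348 / l_3 = 0.348 / 0.14 = 2.485714… → 2.486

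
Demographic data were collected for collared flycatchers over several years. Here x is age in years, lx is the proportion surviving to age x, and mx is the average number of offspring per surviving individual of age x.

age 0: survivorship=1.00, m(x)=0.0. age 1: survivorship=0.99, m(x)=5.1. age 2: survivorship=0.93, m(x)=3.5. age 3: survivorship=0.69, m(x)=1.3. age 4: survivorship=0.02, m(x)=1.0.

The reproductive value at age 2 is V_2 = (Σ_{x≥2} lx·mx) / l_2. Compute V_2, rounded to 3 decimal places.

4.486

lx·mx for x ≥ 2: 3.255, 0.897, 0.02 → sum = 4.172
V_2 = 4.172 / l_2 = 4.172 / 0.93 = 4.486022… → 4.486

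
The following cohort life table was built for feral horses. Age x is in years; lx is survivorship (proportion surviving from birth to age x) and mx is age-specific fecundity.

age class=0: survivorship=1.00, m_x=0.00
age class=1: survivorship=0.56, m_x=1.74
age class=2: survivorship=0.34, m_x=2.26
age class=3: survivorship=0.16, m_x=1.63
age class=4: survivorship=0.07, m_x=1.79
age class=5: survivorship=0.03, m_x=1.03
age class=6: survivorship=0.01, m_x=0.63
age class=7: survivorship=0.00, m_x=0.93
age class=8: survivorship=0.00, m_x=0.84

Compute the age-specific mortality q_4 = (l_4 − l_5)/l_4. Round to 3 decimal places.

0.571

q_4 = (l_4 − l_5) / l_4 = (0.07 − 0.03) / 0.07
     = 0.04 / 0.07 = 0.571429… → 0.571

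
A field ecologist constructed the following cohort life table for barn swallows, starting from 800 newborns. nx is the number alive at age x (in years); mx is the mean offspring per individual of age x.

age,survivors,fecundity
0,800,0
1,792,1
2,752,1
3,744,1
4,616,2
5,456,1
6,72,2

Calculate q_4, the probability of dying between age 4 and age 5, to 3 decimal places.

0.260

lx = nx/n0 = nx/800: 1, 0.99, 0.94, 0.93, 0.77, 0.57, 0.09
q_4 = (l_4 − l_5) / l_4 = (0.77 − 0.57) / 0.77
     = 0.2 / 0.77 = 0.25974… → 0.260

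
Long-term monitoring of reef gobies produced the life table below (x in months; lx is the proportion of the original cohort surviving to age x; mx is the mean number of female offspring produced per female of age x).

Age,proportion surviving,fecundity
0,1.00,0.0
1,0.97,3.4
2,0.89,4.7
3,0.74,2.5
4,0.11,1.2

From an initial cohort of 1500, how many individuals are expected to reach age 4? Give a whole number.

165

Expected survivors = N0 · l_4 = 1500 × 0.11 = 165 → 165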